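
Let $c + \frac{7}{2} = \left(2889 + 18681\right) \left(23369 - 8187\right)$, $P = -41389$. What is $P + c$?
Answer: $\frac{654868695}{2} \approx 3.2743 \cdot 10^{8}$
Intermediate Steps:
$c = \frac{654951473}{2}$ ($c = - \frac{7}{2} + \left(2889 + 18681\right) \left(23369 - 8187\right) = - \frac{7}{2} + 21570 \cdot 15182 = - \frac{7}{2} + 327475740 = \frac{654951473}{2} \approx 3.2748 \cdot 10^{8}$)
$P + c = -41389 + \frac{654951473}{2} = \frac{654868695}{2}$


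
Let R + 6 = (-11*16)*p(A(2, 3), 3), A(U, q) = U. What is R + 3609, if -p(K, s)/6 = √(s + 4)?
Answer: 3603 + 1056*√7 ≈ 6396.9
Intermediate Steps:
p(K, s) = -6*√(4 + s) (p(K, s) = -6*√(s + 4) = -6*√(4 + s))
R = -6 + 1056*√7 (R = -6 + (-11*16)*(-6*√(4 + 3)) = -6 - (-1056)*√7 = -6 + 1056*√7 ≈ 2787.9)
R + 3609 = (-6 + 1056*√7) + 3609 = 3603 + 1056*√7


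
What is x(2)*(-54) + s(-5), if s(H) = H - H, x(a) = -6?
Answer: 324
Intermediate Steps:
s(H) = 0
x(2)*(-54) + s(-5) = -6*(-54) + 0 = 324 + 0 = 324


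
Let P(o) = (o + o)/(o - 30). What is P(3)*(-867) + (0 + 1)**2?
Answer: 581/3 ≈ 193.67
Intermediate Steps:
P(o) = 2*o/(-30 + o) (P(o) = (2*o)/(-30 + o) = 2*o/(-30 + o))
P(3)*(-867) + (0 + 1)**2 = (2*3/(-30 + 3))*(-867) + (0 + 1)**2 = (2*3/(-27))*(-867) + 1**2 = (2*3*(-1/27))*(-867) + 1 = -2/9*(-867) + 1 = 578/3 + 1 = 581/3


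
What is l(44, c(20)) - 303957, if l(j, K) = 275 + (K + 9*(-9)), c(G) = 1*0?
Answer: -303763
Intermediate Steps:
c(G) = 0
l(j, K) = 194 + K (l(j, K) = 275 + (K - 81) = 275 + (-81 + K) = 194 + K)
l(44, c(20)) - 303957 = (194 + 0) - 303957 = 194 - 303957 = -303763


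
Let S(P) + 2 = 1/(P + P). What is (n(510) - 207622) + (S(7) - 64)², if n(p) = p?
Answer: -39742023/196 ≈ -2.0277e+5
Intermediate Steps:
S(P) = -2 + 1/(2*P) (S(P) = -2 + 1/(P + P) = -2 + 1/(2*P))
(n(510) - 207622) + (S(7) - 64)² = (510 - 207622) + ((-2 + (½)/7) - 64)² = -207112 + ((-2 + (½)*(⅐)) - 64)² = -207112 + ((-2 + 1/14) - 64)² = -207112 + (-27/14 - 64)² = -207112 + (-923/14)² = -207112 + 851929/196 = -39742023/196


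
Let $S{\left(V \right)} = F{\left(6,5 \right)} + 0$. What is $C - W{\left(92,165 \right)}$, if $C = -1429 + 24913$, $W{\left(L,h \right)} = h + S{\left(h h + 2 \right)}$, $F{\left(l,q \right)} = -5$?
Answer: $23324$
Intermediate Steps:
$S{\left(V \right)} = -5$ ($S{\left(V \right)} = -5 + 0 = -5$)
$W{\left(L,h \right)} = -5 + h$ ($W{\left(L,h \right)} = h - 5 = -5 + h$)
$C = 23484$
$C - W{\left(92,165 \right)} = 23484 - \left(-5 + 165\right) = 23484 - 160 = 23324$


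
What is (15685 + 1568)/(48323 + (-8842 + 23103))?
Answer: 17253/62584 ≈ 0.27568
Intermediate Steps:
(15685 + 1568)/(48323 + (-8842 + 23103)) = 17253/(48323 + 14261) = 17253/62584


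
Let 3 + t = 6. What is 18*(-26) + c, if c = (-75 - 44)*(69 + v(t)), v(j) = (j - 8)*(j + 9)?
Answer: -1539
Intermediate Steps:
t = 3 (t = -3 + 6 = 3)
v(j) = (-8 + j)*(9 + j)
c = -1071 (c = (-75 - 44)*(69 + (-72 + 3 + 3²)) = -119*(69 + (-72 + 3 + 9)) = -119*(69 - 60) = -119*9 = -1071)
18*(-26) + c = 18*(-26) - 1071 = -468 - 1071 = -1539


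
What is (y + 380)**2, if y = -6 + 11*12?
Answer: 256036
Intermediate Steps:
y = 126 (y = -6 + 132 = 126)
(y + 380)**2 = (126 + 380)**2 = 506**2 = 256036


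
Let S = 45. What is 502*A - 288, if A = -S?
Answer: -22878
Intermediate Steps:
A = -45 (A = -1*45 = -45)
502*A - 288 = 502*(-45) - 288 = -22590 - 288 = -22878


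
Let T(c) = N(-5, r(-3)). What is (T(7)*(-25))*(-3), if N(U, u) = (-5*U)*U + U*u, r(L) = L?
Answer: -8250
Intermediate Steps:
N(U, u) = -5*U² + U*u
T(c) = -110 (T(c) = -5*(-3 - 5*(-5)) = -5*(-3 + 25) = -5*22 = -110)
(T(7)*(-25))*(-3) = -110*(-25)*(-3) = 2750*(-3) = -8250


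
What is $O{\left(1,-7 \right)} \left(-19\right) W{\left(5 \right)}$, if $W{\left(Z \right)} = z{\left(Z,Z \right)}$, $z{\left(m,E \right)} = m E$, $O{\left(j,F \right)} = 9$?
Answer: $-4275$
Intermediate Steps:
$z{\left(m,E \right)} = E m$
$W{\left(Z \right)} = Z^{2}$ ($W{\left(Z \right)} = Z Z = Z^{2}$)
$O{\left(1,-7 \right)} \left(-19\right) W{\left(5 \right)} = 9 \left(-19\right) 5^{2} = \left(-171\right) 25 = -4275$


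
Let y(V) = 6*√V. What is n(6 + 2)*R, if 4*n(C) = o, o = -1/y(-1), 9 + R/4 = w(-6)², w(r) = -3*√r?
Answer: -21*I/2 ≈ -10.5*I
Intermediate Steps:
R = -252 (R = -36 + 4*(-3*I*√6)² = -36 + 4*(-54) = -36 - 216 = -252)
o = I/6 (o = -1/(6*√(-1)) = -1/(6*I) = -(-1)*I/6 = I/6 ≈ 0.16667*I)
n(C) = I/24 (n(C) = (I/6)/4 = I/24)
n(6 + 2)*R = (I/24)*(-252) = -21*I/2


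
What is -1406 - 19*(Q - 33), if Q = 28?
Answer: -1311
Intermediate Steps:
-1406 - 19*(Q - 33) = -1406 - 19*(28 - 33) = -1406 - 19*(-5) = -1406 - 1*(-95) = -1406 + 95 = -1311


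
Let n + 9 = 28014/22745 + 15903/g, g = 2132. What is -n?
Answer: 14991477/48492340 ≈ 0.30915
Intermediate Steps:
n = -14991477/48492340 (n = -9 + (28014/22745 + 15903/2132) = -9 + 421439583/48492340 = -14991477/48492340 ≈ -0.30915)
-n = -1*(-14991477/48492340) = 14991477/48492340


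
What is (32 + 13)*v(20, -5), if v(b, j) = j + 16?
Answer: 495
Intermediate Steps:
v(b, j) = 16 + j
(32 + 13)*v(20, -5) = (32 + 13)*(16 - 5) = 45*11 = 495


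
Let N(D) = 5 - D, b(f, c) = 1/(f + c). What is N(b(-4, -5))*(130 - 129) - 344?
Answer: -3050/9 ≈ -338.89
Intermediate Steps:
b(f, c) = 1/(c + f)
N(b(-4, -5))*(130 - 129) - 344 = (5 - 1/(-5 - 4))*(130 - 129) - 344 = (5 - 1/(-9))*1 - 344 = (5 - 1*(-⅑))*1 - 344 = (5 + ⅑)*1 - 344 = (46/9)*1 - 344 = 46/9 - 344 = -3050/9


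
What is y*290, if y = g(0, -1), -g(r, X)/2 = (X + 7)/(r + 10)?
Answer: -348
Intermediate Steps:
g(r, X) = -2*(7 + X)/(10 + r) (g(r, X) = -2*(X + 7)/(r + 10) = -2*(7 + X)/(10 + r))
y = -6/5 (y = 2*(-7 - 1*(-1))/(10 + 0) = 2*(-7 + 1)/10 = 2*(⅒)*(-6) = -6/5 ≈ -1.2000)
y*290 = -6/5*290 = -348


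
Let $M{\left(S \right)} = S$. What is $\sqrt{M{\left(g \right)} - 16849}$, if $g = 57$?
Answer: $2 i \sqrt{4198} \approx 129.58 i$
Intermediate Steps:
$\sqrt{M{\left(g \right)} - 16849} = \sqrt{57 - 16849} = \sqrt{-16792} = 2 i \sqrt{4198}$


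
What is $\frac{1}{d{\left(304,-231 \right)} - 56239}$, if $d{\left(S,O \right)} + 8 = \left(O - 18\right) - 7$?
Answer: $- \frac{1}{56503} \approx -1.7698 \cdot 10^{-5}$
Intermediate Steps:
$d{\left(S,O \right)} = -33 + O$ ($d{\left(S,O \right)} = -8 + \left(\left(O - 18\right) - 7\right) = -8 + \left(\left(-18 + O\right) - 7\right) = -8 + \left(-25 + O\right) = -33 + O$)
$\frac{1}{d{\left(304,-231 \right)} - 56239} = \frac{1}{\left(-33 - 231\right) - 56239} = \frac{1}{-264 - 56239} = \frac{1}{-56503} = - \frac{1}{56503}$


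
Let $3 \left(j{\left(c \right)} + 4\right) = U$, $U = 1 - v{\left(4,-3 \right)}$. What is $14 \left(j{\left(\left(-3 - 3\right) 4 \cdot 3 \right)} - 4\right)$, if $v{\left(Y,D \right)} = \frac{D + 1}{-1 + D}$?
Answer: $- \frac{329}{3} \approx -109.67$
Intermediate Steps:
$v{\left(Y,D \right)} = \frac{1 + D}{-1 + D}$
$U = \frac{1}{2}$ ($U = 1 - \frac{1 - 3}{-1 - 3} = 1 - \frac{1}{-4} \left(-2\right) = 1 - \left(- \frac{1}{4}\right) \left(-2\right) = 1 - \frac{1}{2} = \frac{1}{2} \approx 0.5$)
$j{\left(c \right)} = - \frac{23}{6}$ ($j{\left(c \right)} = -4 + \frac{1}{3} \cdot \frac{1}{2} = -4 + \frac{1}{6} = - \frac{23}{6}$)
$14 \left(j{\left(\left(-3 - 3\right) 4 \cdot 3 \right)} - 4\right) = 14 \left(- \frac{23}{6} - 4\right) = 14 \left(- \frac{47}{6}\right) = - \frac{329}{3}$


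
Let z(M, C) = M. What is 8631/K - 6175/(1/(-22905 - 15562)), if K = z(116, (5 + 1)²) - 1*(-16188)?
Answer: 3872749861031/16304 ≈ 2.3753e+8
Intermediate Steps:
K = 16304 (K = 116 - 1*(-16188) = 116 + 16188 = 16304)
8631/K - 6175/(1/(-22905 - 15562)) = 8631/16304 - 6175/(1/(-22905 - 15562)) = 8631*(1/16304) - 6175/(1/(-38467)) = 8631/16304 - 6175/(-1/38467) = 8631/16304 - 6175*(-38467) = 8631/16304 + 237533725 = 3872749861031/16304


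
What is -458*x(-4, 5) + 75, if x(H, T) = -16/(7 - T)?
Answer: 3739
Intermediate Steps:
-458*x(-4, 5) + 75 = -7328/(-7 + 5) + 75 = -7328/(-2) + 75 = -7328*(-1)/2 + 75 = -458*(-8) + 75 = 3664 + 75 = 3739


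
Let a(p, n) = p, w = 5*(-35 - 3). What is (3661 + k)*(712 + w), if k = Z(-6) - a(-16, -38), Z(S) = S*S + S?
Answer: 1935054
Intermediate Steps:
w = -190 (w = 5*(-38) = -190)
Z(S) = S + S**2 (Z(S) = S**2 + S = S + S**2)
k = 46 (k = -6*(1 - 6) - 1*(-16) = -6*(-5) + 16 = 30 + 16 = 46)
(3661 + k)*(712 + w) = (3661 + 46)*(712 - 190) = 3707*522 = 1935054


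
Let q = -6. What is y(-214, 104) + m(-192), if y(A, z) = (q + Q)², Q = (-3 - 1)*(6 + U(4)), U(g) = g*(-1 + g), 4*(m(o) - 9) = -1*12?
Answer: 6090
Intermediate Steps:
m(o) = 6 (m(o) = 9 + (-1*12)/4 = 9 + (¼)*(-12) = 9 - 3 = 6)
Q = -72 (Q = (-3 - 1)*(6 + 4*(-1 + 4)) = -4*(6 + 4*3) = -4*(6 + 12) = -4*18 = -72)
y(A, z) = 6084 (y(A, z) = (-6 - 72)² = (-78)² = 6084)
y(-214, 104) + m(-192) = 6084 + 6 = 6090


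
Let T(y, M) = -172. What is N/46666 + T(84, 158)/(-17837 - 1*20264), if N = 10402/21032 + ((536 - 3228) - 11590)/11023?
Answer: 926882778701347/206104434413380888 ≈ 0.0044971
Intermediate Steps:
N = -92858889/115917868 (N = 10402*(1/21032) + (-2692 - 11590)*(1/11023) = 5201/10516 - 14282*1/11023 = 5201/10516 - 14282/11023 = -92858889/115917868 ≈ -0.80107)
N/46666 + T(84, 158)/(-17837 - 1*20264) = -92858889/115917868/46666 - 172/(-17837 - 1*20264) = -92858889/115917868*1/46666 - 172/(-17837 - 20264) = -92858889/5409423228088 - 172/(-38101) = -92858889/5409423228088 - 172*(-1/38101) = -92858889/5409423228088 + 172/38101 = 926882778701347/206104434413380888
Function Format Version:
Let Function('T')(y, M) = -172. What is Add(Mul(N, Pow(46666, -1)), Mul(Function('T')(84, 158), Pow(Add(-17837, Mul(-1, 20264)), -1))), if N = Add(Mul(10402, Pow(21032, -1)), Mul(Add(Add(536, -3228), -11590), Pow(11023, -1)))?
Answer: Rational(926882778701347, 206104434413380888) ≈ 0.0044971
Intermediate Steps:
N = Rational(-92858889, 115917868) (N = Add(Mul(10402, Rational(1, 21032)), Mul(Add(-2692, -11590), Rational(1, 11023))) = Add(Rational(5201, 10516), Mul(-14282, Rational(1, 11023))) = Add(Rational(5201, 10516), Rational(-14282, 11023)) = Rational(-92858889, 115917868) ≈ -0.80107)
Add(Mul(N, Pow(46666, -1)), Mul(Function('T')(84, 158), Pow(Add(-17837, Mul(-1, 20264)), -1))) = Add(Mul(Rational(-92858889, 115917868), Pow(46666, -1)), Mul(-172, Pow(Add(-17837, Mul(-1, 20264)), -1))) = Add(Mul(Rational(-92858889, 115917868), Rational(1, 46666)), Mul(-172, Pow(Add(-17837, -20264), -1))) = Add(Rational(-92858889, 5409423228088), Mul(-172, Pow(-38101, -1))) = Add(Rational(-92858889, 5409423228088), Mul(-172, Rational(-1, 38101))) = Add(Rational(-92858889, 5409423228088), Rational(172, 38101)) = Rational(926882778701347, 206104434413380888)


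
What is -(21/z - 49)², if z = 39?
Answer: -396900/169 ≈ -2348.5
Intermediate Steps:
-(21/z - 49)² = -(21/39 - 49)² = -(21*(1/39) - 49)² = -(7/13 - 49)² = -(-630/13)² = -1*396900/169 = -396900/169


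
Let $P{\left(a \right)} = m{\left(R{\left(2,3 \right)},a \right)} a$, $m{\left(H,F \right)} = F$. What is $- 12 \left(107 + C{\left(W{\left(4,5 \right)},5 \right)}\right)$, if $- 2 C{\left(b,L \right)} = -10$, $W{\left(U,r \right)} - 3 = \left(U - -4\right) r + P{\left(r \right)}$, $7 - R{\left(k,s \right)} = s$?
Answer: $-1344$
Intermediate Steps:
$R{\left(k,s \right)} = 7 - s$
$P{\left(a \right)} = a^{2}$ ($P{\left(a \right)} = a a = a^{2}$)
$W{\left(U,r \right)} = 3 + r^{2} + r \left(4 + U\right)$ ($W{\left(U,r \right)} = 3 + \left(\left(U - -4\right) r + r^{2}\right) = 3 + \left(\left(U + 4\right) r + r^{2}\right) = 3 + \left(\left(4 + U\right) r + r^{2}\right) = 3 + \left(r \left(4 + U\right) + r^{2}\right) = 3 + \left(r^{2} + r \left(4 + U\right)\right) = 3 + r^{2} + r \left(4 + U\right)$)
$C{\left(b,L \right)} = 5$ ($C{\left(b,L \right)} = \left(- \frac{1}{2}\right) \left(-10\right) = 5$)
$- 12 \left(107 + C{\left(W{\left(4,5 \right)},5 \right)}\right) = - 12 \left(107 + 5\right) = \left(-12\right) 112 = -1344$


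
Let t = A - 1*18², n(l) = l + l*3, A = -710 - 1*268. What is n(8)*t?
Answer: -41664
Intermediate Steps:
A = -978 (A = -710 - 268 = -978)
n(l) = 4*l (n(l) = l + 3*l = 4*l)
t = -1302 (t = -978 - 1*18² = -978 - 1*324 = -978 - 324 = -1302)
n(8)*t = (4*8)*(-1302) = 32*(-1302) = -41664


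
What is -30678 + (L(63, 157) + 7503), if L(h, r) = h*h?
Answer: -19206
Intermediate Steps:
L(h, r) = h**2
-30678 + (L(63, 157) + 7503) = -30678 + (63**2 + 7503) = -30678 + (3969 + 7503) = -30678 + 11472 = -19206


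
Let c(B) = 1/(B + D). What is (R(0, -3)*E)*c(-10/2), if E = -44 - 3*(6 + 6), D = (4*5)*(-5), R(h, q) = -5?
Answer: -80/21 ≈ -3.8095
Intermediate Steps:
D = -100 (D = 20*(-5) = -100)
c(B) = 1/(-100 + B) (c(B) = 1/(B - 100) = 1/(-100 + B))
E = -80 (E = -44 - 3*12 = -44 - 1*36 = -44 - 36 = -80)
(R(0, -3)*E)*c(-10/2) = (-5*(-80))/(-100 - 10/2) = 400/(-100 - 10*½) = 400/(-100 - 5) = 400/(-105) = 400*(-1/105) = -80/21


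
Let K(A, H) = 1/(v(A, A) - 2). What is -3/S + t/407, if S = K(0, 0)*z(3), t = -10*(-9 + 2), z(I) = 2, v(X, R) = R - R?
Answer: 1291/407 ≈ 3.1720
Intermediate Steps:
v(X, R) = 0
K(A, H) = -½ (K(A, H) = 1/(0 - 2) = 1/(-2) = -½)
t = 70 (t = -10*(-7) = 70)
S = -1 (S = -½*2 = -1)
-3/S + t/407 = -3/(-1) + 70/407 = -3*(-1) + 70*(1/407) = 3 + 70/407 = 1291/407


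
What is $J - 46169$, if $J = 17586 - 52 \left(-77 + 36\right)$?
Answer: $-26451$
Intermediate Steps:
$J = 19718$ ($J = 17586 - -2132 = 17586 + 2132 = 19718$)
$J - 46169 = 19718 - 46169 = -26451$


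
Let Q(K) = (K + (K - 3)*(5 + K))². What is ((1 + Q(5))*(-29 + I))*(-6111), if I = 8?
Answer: 80335206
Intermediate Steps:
Q(K) = (K + (-3 + K)*(5 + K))²
((1 + Q(5))*(-29 + I))*(-6111) = ((1 + (-15 + 5² + 3*5)²)*(-29 + 8))*(-6111) = ((1 + (-15 + 25 + 15)²)*(-21))*(-6111) = ((1 + 25²)*(-21))*(-6111) = ((1 + 625)*(-21))*(-6111) = (626*(-21))*(-6111) = -13146*(-6111) = 80335206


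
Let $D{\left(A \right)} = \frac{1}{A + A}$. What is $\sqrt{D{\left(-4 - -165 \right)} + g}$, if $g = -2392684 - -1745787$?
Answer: $\frac{3 i \sqrt{7452540914}}{322} \approx 804.3 i$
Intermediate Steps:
$g = -646897$ ($g = -2392684 + 1745787 = -646897$)
$D{\left(A \right)} = \frac{1}{2 A}$
$\sqrt{D{\left(-4 - -165 \right)} + g} = \sqrt{\frac{1}{2 \left(-4 - -165\right)} - 646897} = \sqrt{\frac{1}{2 \left(-4 + 165\right)} - 646897} = \sqrt{\frac{1}{2 \cdot 161} - 646897} = \sqrt{\frac{1}{2} \cdot \frac{1}{161} - 646897} = \sqrt{\frac{1}{322} - 646897} = \sqrt{- \frac{208300833}{322}} = \frac{3 i \sqrt{7452540914}}{322}$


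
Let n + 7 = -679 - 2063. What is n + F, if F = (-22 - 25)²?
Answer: -540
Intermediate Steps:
n = -2749 (n = -7 + (-679 - 2063) = -7 - 2742 = -2749)
F = 2209 (F = (-47)² = 2209)
n + F = -2749 + 2209 = -540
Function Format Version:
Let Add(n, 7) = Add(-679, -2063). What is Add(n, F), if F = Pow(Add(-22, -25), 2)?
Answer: -540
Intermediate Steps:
n = -2749 (n = Add(-7, Add(-679, -2063)) = Add(-7, -2742) = -2749)
F = 2209 (F = Pow(-47, 2) = 2209)
Add(n, F) = Add(-2749, 2209) = -540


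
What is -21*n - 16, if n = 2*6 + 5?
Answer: -373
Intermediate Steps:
n = 17 (n = 12 + 5 = 17)
-21*n - 16 = -21*17 - 16 = -357 - 16 = -373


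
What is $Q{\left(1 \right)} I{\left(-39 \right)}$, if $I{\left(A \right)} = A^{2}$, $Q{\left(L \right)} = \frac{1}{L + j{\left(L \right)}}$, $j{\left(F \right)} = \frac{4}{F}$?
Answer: $\frac{1521}{5} \approx 304.2$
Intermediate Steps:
$Q{\left(L \right)} = \frac{1}{L + \frac{4}{L}}$
$Q{\left(1 \right)} I{\left(-39 \right)} = 1 \frac{1}{4 + 1^{2}} \left(-39\right)^{2} = 1 \frac{1}{4 + 1} \cdot 1521 = 1 \cdot \frac{1}{5} \cdot 1521 = \frac{1}{5} \cdot 1521 = \frac{1521}{5}$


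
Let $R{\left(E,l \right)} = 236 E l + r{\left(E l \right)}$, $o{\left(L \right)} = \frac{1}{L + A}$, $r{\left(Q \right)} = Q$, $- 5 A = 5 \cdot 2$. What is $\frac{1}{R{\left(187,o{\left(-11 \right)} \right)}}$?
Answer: $- \frac{13}{44319} \approx -0.00029333$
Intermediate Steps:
$A = -2$ ($A = - \frac{5 \cdot 2}{5} = \left(- \frac{1}{5}\right) 10 = -2$)
$o{\left(L \right)} = \frac{1}{-2 + L}$ ($o{\left(L \right)} = \frac{1}{L - 2} = \frac{1}{-2 + L}$)
$R{\left(E,l \right)} = 237 E l$ ($R{\left(E,l \right)} = 236 E l + E l = 237 E l$)
$\frac{1}{R{\left(187,o{\left(-11 \right)} \right)}} = \frac{1}{237 \cdot 187 \frac{1}{-2 - 11}} = \frac{1}{237 \cdot 187 \frac{1}{-13}} = \frac{1}{237 \cdot 187 \left(- \frac{1}{13}\right)} = \frac{1}{- \frac{44319}{13}} = - \frac{13}{44319}$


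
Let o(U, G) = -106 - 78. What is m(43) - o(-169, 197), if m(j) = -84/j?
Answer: 7828/43 ≈ 182.05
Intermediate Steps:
o(U, G) = -184
m(43) - o(-169, 197) = -84/43 - 1*(-184) = -84*1/43 + 184 = -84/43 + 184 = 7828/43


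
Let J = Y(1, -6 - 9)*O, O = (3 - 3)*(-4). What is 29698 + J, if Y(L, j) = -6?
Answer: 29698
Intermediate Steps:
O = 0 (O = 0*(-4) = 0)
J = 0 (J = -6*0 = 0)
29698 + J = 29698 + 0 = 29698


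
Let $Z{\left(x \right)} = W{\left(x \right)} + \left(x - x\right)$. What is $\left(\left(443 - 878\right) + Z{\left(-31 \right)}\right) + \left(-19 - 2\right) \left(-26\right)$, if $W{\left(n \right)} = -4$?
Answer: $107$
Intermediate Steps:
$Z{\left(x \right)} = -4$ ($Z{\left(x \right)} = -4 + \left(x - x\right) = -4 + 0 = -4$)
$\left(\left(443 - 878\right) + Z{\left(-31 \right)}\right) + \left(-19 - 2\right) \left(-26\right) = \left(\left(443 - 878\right) - 4\right) + \left(-19 - 2\right) \left(-26\right) = \left(-435 - 4\right) - -546 = -439 + 546 = 107$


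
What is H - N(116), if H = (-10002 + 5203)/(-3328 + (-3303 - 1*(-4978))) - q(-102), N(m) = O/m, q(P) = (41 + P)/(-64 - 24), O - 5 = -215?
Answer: 584819/145464 ≈ 4.0204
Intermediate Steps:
O = -210 (O = 5 - 215 = -210)
q(P) = -41/88 - P/88 (q(P) = (41 + P)/(-88) = (41 + P)*(-1/88) = -41/88 - P/88)
N(m) = -210/m
H = 321479/145464 (H = (-10002 + 5203)/(-3328 + (-3303 - 1*(-4978))) - (-41/88 - 1/88*(-102)) = -4799/(-3328 + (-3303 + 4978)) - (-41/88 + 51/44) = -4799/(-3328 + 1675) - 1*61/88 = -4799/(-1653) - 61/88 = -4799*(-1/1653) - 61/88 = 4799/1653 - 61/88 = 321479/145464 ≈ 2.2100)
H - N(116) = 321479/145464 - (-210)/116 = 321479/145464 - 1*(-105/58) = 321479/145464 + 105/58 = 584819/145464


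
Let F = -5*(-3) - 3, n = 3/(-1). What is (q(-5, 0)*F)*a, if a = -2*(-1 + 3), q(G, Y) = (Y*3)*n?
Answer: 0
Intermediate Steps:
n = -3 (n = 3*(-1) = -3)
q(G, Y) = -9*Y (q(G, Y) = (Y*3)*(-3) = (3*Y)*(-3) = -9*Y)
a = -4 (a = -2*2 = -4)
F = 12 (F = 15 - 3 = 12)
(q(-5, 0)*F)*a = (-9*0*12)*(-4) = (0*12)*(-4) = 0*(-4) = 0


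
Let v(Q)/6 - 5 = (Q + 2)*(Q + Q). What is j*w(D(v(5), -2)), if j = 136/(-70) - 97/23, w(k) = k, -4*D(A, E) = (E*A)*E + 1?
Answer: 8931159/3220 ≈ 2773.7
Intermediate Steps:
v(Q) = 30 + 12*Q*(2 + Q) (v(Q) = 30 + 6*((Q + 2)*(Q + Q)) = 30 + 6*((2 + Q)*(2*Q)) = 30 + 6*(2*Q*(2 + Q)) = 30 + 12*Q*(2 + Q))
D(A, E) = -1/4 - A*E**2/4 (D(A, E) = -((E*A)*E + 1)/4 = -((A*E)*E + 1)/4 = -(A*E**2 + 1)/4 = -(1 + A*E**2)/4 = -1/4 - A*E**2/4)
j = -4959/805 (j = 136*(-1/70) - 97*1/23 = -68/35 - 97/23 = -4959/805 ≈ -6.1602)
j*w(D(v(5), -2)) = -4959*(-1/4 - 1/4*(30 + 12*5**2 + 24*5)*(-2)**2)/805 = -4959*(-1/4 - 1/4*(30 + 12*25 + 120)*4)/805 = -4959*(-1/4 - 1/4*(30 + 300 + 120)*4)/805 = -4959*(-1/4 - 1/4*450*4)/805 = -4959*(-1/4 - 450)/805 = -4959/805*(-1801/4) = 8931159/3220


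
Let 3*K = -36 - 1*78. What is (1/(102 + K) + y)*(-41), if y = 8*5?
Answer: -105001/64 ≈ -1640.6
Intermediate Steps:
y = 40
K = -38 (K = (-36 - 1*78)/3 = (-36 - 78)/3 = (⅓)*(-114) = -38)
(1/(102 + K) + y)*(-41) = (1/(102 - 38) + 40)*(-41) = (1/64 + 40)*(-41) = (2561/64)*(-41) = -105001/64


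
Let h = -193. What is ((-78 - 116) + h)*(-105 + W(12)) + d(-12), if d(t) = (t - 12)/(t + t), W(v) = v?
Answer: 35992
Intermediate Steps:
d(t) = (-12 + t)/(2*t) (d(t) = (-12 + t)/((2*t)) = (-12 + t)*(1/(2*t)) = (-12 + t)/(2*t))
((-78 - 116) + h)*(-105 + W(12)) + d(-12) = ((-78 - 116) - 193)*(-105 + 12) + (½)*(-12 - 12)/(-12) = (-194 - 193)*(-93) + (½)*(-1/12)*(-24) = -387*(-93) + 1 = 35991 + 1 = 35992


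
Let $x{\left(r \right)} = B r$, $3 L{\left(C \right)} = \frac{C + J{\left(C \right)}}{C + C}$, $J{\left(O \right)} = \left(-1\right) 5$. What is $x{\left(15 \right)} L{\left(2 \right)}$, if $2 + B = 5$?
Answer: $- \frac{45}{4} \approx -11.25$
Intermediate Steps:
$J{\left(O \right)} = -5$
$B = 3$ ($B = -2 + 5 = 3$)
$L{\left(C \right)} = \frac{-5 + C}{6 C}$ ($L{\left(C \right)} = \frac{\left(C - 5\right) \frac{1}{C + C}}{3} = \frac{\left(-5 + C\right) \frac{1}{2 C}}{3} = \frac{\frac{1}{2} \frac{1}{C} \left(-5 + C\right)}{3} = \frac{-5 + C}{6 C}$)
$x{\left(r \right)} = 3 r$
$x{\left(15 \right)} L{\left(2 \right)} = 3 \cdot 15 \frac{-5 + 2}{6 \cdot 2} = 45 \cdot \frac{1}{6} \cdot \frac{1}{2} \left(-3\right) = 45 \left(- \frac{1}{4}\right) = - \frac{45}{4}$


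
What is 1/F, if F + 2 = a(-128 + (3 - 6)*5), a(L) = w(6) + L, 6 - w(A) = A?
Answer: -1/145 ≈ -0.0068966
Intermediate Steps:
w(A) = 6 - A
a(L) = L (a(L) = (6 - 1*6) + L = (6 - 6) + L = 0 + L = L)
F = -145 (F = -2 + (-128 + (3 - 6)*5) = -2 + (-128 - 3*5) = -2 + (-128 - 15) = -2 - 143 = -145)
1/F = 1/(-145) = -1/145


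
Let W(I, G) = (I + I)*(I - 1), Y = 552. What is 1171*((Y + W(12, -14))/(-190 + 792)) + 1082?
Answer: 803450/301 ≈ 2669.3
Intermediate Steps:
W(I, G) = 2*I*(-1 + I) (W(I, G) = (2*I)*(-1 + I) = 2*I*(-1 + I))
1171*((Y + W(12, -14))/(-190 + 792)) + 1082 = 1171*((552 + 2*12*(-1 + 12))/(-190 + 792)) + 1082 = 1171*((552 + 2*12*11)/602) + 1082 = 1171*((552 + 264)*(1/602)) + 1082 = 1171*(816*(1/602)) + 1082 = 1171*(408/301) + 1082 = 477768/301 + 1082 = 803450/301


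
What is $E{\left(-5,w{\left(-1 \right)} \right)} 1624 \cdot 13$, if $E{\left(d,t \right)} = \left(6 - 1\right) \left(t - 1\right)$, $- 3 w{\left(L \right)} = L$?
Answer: $- \frac{211120}{3} \approx -70373.0$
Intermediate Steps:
$w{\left(L \right)} = - \frac{L}{3}$
$E{\left(d,t \right)} = -5 + 5 t$ ($E{\left(d,t \right)} = 5 \left(-1 + t\right) = -5 + 5 t$)
$E{\left(-5,w{\left(-1 \right)} \right)} 1624 \cdot 13 = \left(-5 + 5 \left(\left(- \frac{1}{3}\right) \left(-1\right)\right)\right) 1624 \cdot 13 = \left(-5 + 5 \cdot \frac{1}{3}\right) 21112 = \left(-5 + \frac{5}{3}\right) 21112 = \left(- \frac{10}{3}\right) 21112 = - \frac{211120}{3}$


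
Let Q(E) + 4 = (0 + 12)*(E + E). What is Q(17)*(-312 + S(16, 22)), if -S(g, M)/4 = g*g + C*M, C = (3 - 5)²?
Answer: -681952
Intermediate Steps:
C = 4 (C = (-2)² = 4)
S(g, M) = -16*M - 4*g² (S(g, M) = -4*(g*g + 4*M) = -4*(g² + 4*M) = -16*M - 4*g²)
Q(E) = -4 + 24*E (Q(E) = -4 + (0 + 12)*(E + E) = -4 + 12*(2*E) = -4 + 24*E)
Q(17)*(-312 + S(16, 22)) = (-4 + 24*17)*(-312 + (-16*22 - 4*16²)) = (-4 + 408)*(-312 + (-352 - 4*256)) = 404*(-312 + (-352 - 1024)) = 404*(-312 - 1376) = 404*(-1688) = -681952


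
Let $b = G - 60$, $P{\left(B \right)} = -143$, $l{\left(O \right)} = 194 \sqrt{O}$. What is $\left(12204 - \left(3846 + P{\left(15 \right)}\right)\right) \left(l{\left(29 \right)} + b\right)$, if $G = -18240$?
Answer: $-155568300 + 1649194 \sqrt{29} \approx -1.4669 \cdot 10^{8}$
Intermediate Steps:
$b = -18300$ ($b = -18240 - 60 = -18300$)
$\left(12204 - \left(3846 + P{\left(15 \right)}\right)\right) \left(l{\left(29 \right)} + b\right) = \left(12204 - 3703\right) \left(194 \sqrt{29} - 18300\right) = \left(12204 + \left(-3846 + 143\right)\right) \left(-18300 + 194 \sqrt{29}\right) = \left(12204 - 3703\right) \left(-18300 + 194 \sqrt{29}\right) = 8501 \left(-18300 + 194 \sqrt{29}\right) = -155568300 + 1649194 \sqrt{29}$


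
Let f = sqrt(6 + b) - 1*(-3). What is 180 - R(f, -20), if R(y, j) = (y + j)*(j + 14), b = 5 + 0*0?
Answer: 78 + 6*sqrt(11) ≈ 97.900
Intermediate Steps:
b = 5 (b = 5 + 0 = 5)
f = 3 + sqrt(11) (f = sqrt(6 + 5) - 1*(-3) = sqrt(11) + 3 = 3 + sqrt(11) ≈ 6.3166)
R(y, j) = (14 + j)*(j + y) (R(y, j) = (j + y)*(14 + j) = (14 + j)*(j + y))
180 - R(f, -20) = 180 - ((-20)**2 + 14*(-20) + 14*(3 + sqrt(11)) - 20*(3 + sqrt(11))) = 180 - (400 - 280 + (42 + 14*sqrt(11)) + (-60 - 20*sqrt(11))) = 180 - (102 - 6*sqrt(11)) = 180 + (-102 + 6*sqrt(11)) = 78 + 6*sqrt(11)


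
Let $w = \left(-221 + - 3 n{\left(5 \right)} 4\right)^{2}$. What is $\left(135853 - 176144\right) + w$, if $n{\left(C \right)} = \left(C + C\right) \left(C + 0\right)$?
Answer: $633750$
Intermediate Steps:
$n{\left(C \right)} = 2 C^{2}$ ($n{\left(C \right)} = 2 C C = 2 C^{2}$)
$w = 674041$ ($w = \left(-221 + - 3 \cdot 2 \cdot 5^{2} \cdot 4\right)^{2} = \left(-221 + - 3 \cdot 2 \cdot 25 \cdot 4\right)^{2} = \left(-221 + \left(-3\right) 50 \cdot 4\right)^{2} = \left(-221 - 600\right)^{2} = \left(-821\right)^{2} = 674041$)
$\left(135853 - 176144\right) + w = \left(135853 - 176144\right) + 674041 = -40291 + 674041 = 633750$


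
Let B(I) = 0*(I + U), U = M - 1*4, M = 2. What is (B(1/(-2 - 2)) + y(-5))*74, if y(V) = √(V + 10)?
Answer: 74*√5 ≈ 165.47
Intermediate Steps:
y(V) = √(10 + V)
U = -2 (U = 2 - 1*4 = 2 - 4 = -2)
B(I) = 0 (B(I) = 0*(I - 2) = 0*(-2 + I) = 0)
(B(1/(-2 - 2)) + y(-5))*74 = (0 + √(10 - 5))*74 = (0 + √5)*74 = √5*74 = 74*√5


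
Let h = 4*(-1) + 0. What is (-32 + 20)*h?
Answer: 48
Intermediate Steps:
h = -4 (h = -4 + 0 = -4)
(-32 + 20)*h = (-32 + 20)*(-4) = -12*(-4) = 48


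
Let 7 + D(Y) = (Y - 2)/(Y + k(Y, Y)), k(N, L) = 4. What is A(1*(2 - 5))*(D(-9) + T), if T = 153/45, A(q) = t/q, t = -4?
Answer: -28/15 ≈ -1.8667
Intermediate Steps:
A(q) = -4/q
T = 17/5 (T = 153*(1/45) = 17/5 ≈ 3.4000)
D(Y) = -7 + (-2 + Y)/(4 + Y) (D(Y) = -7 + (Y - 2)/(Y + 4) = -7 + (-2 + Y)/(4 + Y))
A(1*(2 - 5))*(D(-9) + T) = (-4/(2 - 5))*(6*(-5 - 1*(-9))/(4 - 9) + 17/5) = (-4/(1*(-3)))*(6*(-5 + 9)/(-5) + 17/5) = (-4/(-3))*(6*(-⅕)*4 + 17/5) = (-4*(-⅓))*(-24/5 + 17/5) = (4/3)*(-7/5) = -28/15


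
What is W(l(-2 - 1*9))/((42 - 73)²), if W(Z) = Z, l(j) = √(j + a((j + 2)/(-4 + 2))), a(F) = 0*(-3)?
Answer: I*√11/961 ≈ 0.0034512*I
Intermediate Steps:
a(F) = 0
l(j) = √j (l(j) = √(j + 0) = √j)
W(l(-2 - 1*9))/((42 - 73)²) = √(-2 - 1*9)/((42 - 73)²) = √(-2 - 9)/((-31)²) = √(-11)/961 = (I*√11)*(1/961) = I*√11/961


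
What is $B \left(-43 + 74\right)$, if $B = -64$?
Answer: $-1984$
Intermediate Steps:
$B \left(-43 + 74\right) = - 64 \left(-43 + 74\right) = \left(-64\right) 31 = -1984$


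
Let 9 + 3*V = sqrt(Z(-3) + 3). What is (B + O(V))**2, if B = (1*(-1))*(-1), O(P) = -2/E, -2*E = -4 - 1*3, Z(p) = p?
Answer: 9/49 ≈ 0.18367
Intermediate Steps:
V = -3 (V = -3 + sqrt(-3 + 3)/3 = -3 + sqrt(0)/3 = -3 + (1/3)*0 = -3 + 0 = -3)
E = 7/2 (E = -(-4 - 1*3)/2 = -(-4 - 3)/2 = -1/2*(-7) = 7/2 ≈ 3.5000)
O(P) = -4/7 (O(P) = -2/7/2 = -2*2/7 = -4/7)
B = 1 (B = -1*(-1) = 1)
(B + O(V))**2 = (1 - 4/7)**2 = (3/7)**2 = 9/49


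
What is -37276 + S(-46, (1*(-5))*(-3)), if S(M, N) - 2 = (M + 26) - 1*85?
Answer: -37379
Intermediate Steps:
S(M, N) = -57 + M (S(M, N) = 2 + ((M + 26) - 1*85) = 2 + ((26 + M) - 85) = 2 + (-59 + M) = -57 + M)
-37276 + S(-46, (1*(-5))*(-3)) = -37276 + (-57 - 46) = -37276 - 103 = -37379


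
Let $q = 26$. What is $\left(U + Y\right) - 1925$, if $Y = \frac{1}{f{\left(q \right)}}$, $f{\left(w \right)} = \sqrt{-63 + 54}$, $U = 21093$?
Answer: $19168 - \frac{i}{3} \approx 19168.0 - 0.33333 i$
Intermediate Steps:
$f{\left(w \right)} = 3 i$ ($f{\left(w \right)} = \sqrt{-9} = 3 i$)
$Y = - \frac{i}{3}$ ($Y = \frac{1}{3 i} = - \frac{i}{3} \approx - 0.33333 i$)
$\left(U + Y\right) - 1925 = \left(21093 - \frac{i}{3}\right) - 1925 = 19168 - \frac{i}{3}$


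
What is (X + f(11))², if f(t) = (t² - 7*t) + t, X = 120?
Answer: 30625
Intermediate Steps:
f(t) = t² - 6*t
(X + f(11))² = (120 + 11*(-6 + 11))² = (120 + 11*5)² = (120 + 55)² = 175² = 30625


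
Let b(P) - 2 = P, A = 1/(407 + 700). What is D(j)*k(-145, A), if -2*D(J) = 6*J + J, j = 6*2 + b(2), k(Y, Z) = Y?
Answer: 8120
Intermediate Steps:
A = 1/1107 ≈ 0.00090334
b(P) = 2 + P
j = 16 (j = 6*2 + (2 + 2) = 12 + 4 = 16)
D(J) = -7*J/2 (D(J) = -(6*J + J)/2 = -7*J/2)
D(j)*k(-145, A) = -7/2*16*(-145) = -56*(-145) = 8120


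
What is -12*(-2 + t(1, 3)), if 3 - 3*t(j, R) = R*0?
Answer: 12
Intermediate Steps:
t(j, R) = 1 (t(j, R) = 1 - R*0/3 = 1 - ⅓*0 = 1 + 0 = 1)
-12*(-2 + t(1, 3)) = -12*(-2 + 1) = -12*(-1) = 12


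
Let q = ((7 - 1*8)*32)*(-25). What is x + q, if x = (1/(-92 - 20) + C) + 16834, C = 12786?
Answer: 3407039/112 ≈ 30420.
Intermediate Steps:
q = 800 (q = ((7 - 8)*32)*(-25) = -1*32*(-25) = -32*(-25) = 800)
x = 3317439/112 (x = (1/(-92 - 20) + 12786) + 16834 = (1/(-112) + 12786) + 16834 = (-1/112 + 12786) + 16834 = 1432031/112 + 16834 = 3317439/112 ≈ 29620.)
x + q = 3317439/112 + 800 = 3407039/112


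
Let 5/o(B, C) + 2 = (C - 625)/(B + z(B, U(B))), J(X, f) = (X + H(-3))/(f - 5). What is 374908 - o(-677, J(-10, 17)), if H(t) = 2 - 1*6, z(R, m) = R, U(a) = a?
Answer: 4683016448/12491 ≈ 3.7491e+5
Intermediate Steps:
H(t) = -4 (H(t) = 2 - 6 = -4)
J(X, f) = (-4 + X)/(-5 + f) (J(X, f) = (X - 4)/(f - 5) = (-4 + X)/(-5 + f))
o(B, C) = 5/(-2 + (-625 + C)/(2*B)) (o(B, C) = 5/(-2 + (C - 625)/(B + B)) = 5/(-2 + (-625 + C)/((2*B))) = 5/(-2 + (-625 + C)*(1/(2*B))) = 5/(-2 + (-625 + C)/(2*B)))
374908 - o(-677, J(-10, 17)) = 374908 - (-10)*(-677)/(625 - (-4 - 10)/(-5 + 17) + 4*(-677)) = 374908 - (-10)*(-677)/(625 - (-14)/12 - 2708) = 374908 - (-10)*(-677)/(625 - 1*(-7/6) - 2708) = 374908 - (-10)*(-677)/(625 + 7/6 - 2708) = 374908 - (-10)*(-677)/(-12491/6) = 374908 - (-10)*(-677)*(-6)/12491 = 374908 - 1*(-40620/12491) = 374908 + 40620/12491 = 4683016448/12491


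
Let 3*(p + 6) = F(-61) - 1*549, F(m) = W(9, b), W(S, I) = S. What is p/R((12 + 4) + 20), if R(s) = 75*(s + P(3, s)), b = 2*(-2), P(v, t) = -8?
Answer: -31/350 ≈ -0.088571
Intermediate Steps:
b = -4
F(m) = 9
p = -186 (p = -6 + (9 - 1*549)/3 = -6 + (9 - 549)/3 = -6 + (1/3)*(-540) = -6 - 180 = -186)
R(s) = -600 + 75*s (R(s) = 75*(s - 8) = 75*(-8 + s) = -600 + 75*s)
p/R((12 + 4) + 20) = -186/(-600 + 75*((12 + 4) + 20)) = -186/(-600 + 75*(16 + 20)) = -186/(-600 + 75*36) = -186/(-600 + 2700) = -186/2100 = -186*1/2100 = -31/350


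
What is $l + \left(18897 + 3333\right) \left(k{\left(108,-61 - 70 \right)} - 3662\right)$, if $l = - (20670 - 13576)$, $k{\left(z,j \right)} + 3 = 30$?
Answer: $-80813144$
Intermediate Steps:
$k{\left(z,j \right)} = 27$ ($k{\left(z,j \right)} = -3 + 30 = 27$)
$l = -7094$ ($l = - (20670 - 13576) = \left(-1\right) 7094 = -7094$)
$l + \left(18897 + 3333\right) \left(k{\left(108,-61 - 70 \right)} - 3662\right) = -7094 + \left(18897 + 3333\right) \left(27 - 3662\right) = -7094 + 22230 \left(-3635\right) = -7094 - 80806050 = -80813144$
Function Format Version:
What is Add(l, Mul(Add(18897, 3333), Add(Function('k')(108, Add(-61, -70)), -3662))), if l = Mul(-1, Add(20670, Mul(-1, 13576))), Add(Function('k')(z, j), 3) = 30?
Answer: -80813144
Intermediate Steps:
Function('k')(z, j) = 27 (Function('k')(z, j) = Add(-3, 30) = 27)
l = -7094 (l = Mul(-1, Add(20670, -13576)) = Mul(-1, 7094) = -7094)
Add(l, Mul(Add(18897, 3333), Add(Function('k')(108, Add(-61, -70)), -3662))) = Add(-7094, Mul(Add(18897, 3333), Add(27, -3662))) = Add(-7094, Mul(22230, -3635)) = Add(-7094, -80806050) = -80813144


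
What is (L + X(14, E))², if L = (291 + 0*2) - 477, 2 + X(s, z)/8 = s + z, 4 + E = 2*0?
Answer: 14884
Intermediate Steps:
E = -4 (E = -4 + 2*0 = -4 + 0 = -4)
X(s, z) = -16 + 8*s + 8*z (X(s, z) = -16 + 8*(s + z) = -16 + (8*s + 8*z) = -16 + 8*s + 8*z)
L = -186 (L = (291 + 0) - 477 = 291 - 477 = -186)
(L + X(14, E))² = (-186 + (-16 + 8*14 + 8*(-4)))² = (-186 + (-16 + 112 - 32))² = (-186 + 64)² = (-122)² = 14884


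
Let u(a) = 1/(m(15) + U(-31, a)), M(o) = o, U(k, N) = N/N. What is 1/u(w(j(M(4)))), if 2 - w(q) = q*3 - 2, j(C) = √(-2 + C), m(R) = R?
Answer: 16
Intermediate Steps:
U(k, N) = 1
w(q) = 4 - 3*q (w(q) = 2 - (q*3 - 2) = 2 - (3*q - 2) = 2 - (-2 + 3*q) = 2 + (2 - 3*q) = 4 - 3*q)
u(a) = 1/16 (u(a) = 1/(15 + 1) = 1/16)
1/u(w(j(M(4)))) = 1/(1/16) = 16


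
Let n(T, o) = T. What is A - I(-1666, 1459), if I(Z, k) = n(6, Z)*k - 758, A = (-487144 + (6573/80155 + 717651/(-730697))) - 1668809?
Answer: -11521856429842249/5324456185 ≈ -2.1639e+6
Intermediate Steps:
A = -11479282078186989/5324456185 (A = (-487144 + (6573*(1/80155) + 717651*(-1/730697))) - 1668809 = (-487144 + (6573/80155 - 65241/66427)) - 1668809 = (-487144 - 4792767684/5324456185) - 1668809 = -2593781676553324/5324456185 - 1668809 = -11479282078186989/5324456185 ≈ -2.1560e+6)
I(Z, k) = -758 + 6*k (I(Z, k) = 6*k - 758 = -758 + 6*k)
A - I(-1666, 1459) = -11479282078186989/5324456185 - (-758 + 6*1459) = -11479282078186989/5324456185 - (-758 + 8754) = -11479282078186989/5324456185 - 1*7996 = -11479282078186989/5324456185 - 7996 = -11521856429842249/5324456185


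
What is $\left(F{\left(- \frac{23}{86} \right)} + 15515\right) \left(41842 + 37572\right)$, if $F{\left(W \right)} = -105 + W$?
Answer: $\frac{52621185559}{43} \approx 1.2237 \cdot 10^{9}$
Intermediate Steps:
$\left(F{\left(- \frac{23}{86} \right)} + 15515\right) \left(41842 + 37572\right) = \left(\left(-105 - \frac{23}{86}\right) + 15515\right) \left(41842 + 37572\right) = \left(\left(-105 - \frac{23}{86}\right) + 15515\right) 79414 = \left(- \frac{9053}{86} + 15515\right) 79414 = \frac{1325237}{86} \cdot 79414 = \frac{52621185559}{43}$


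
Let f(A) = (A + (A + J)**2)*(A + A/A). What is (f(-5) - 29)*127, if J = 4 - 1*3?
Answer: -9271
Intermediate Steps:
J = 1 (J = 4 - 3 = 1)
f(A) = (1 + A)*(A + (1 + A)**2) (f(A) = (A + (A + 1)**2)*(A + A/A) = (A + (1 + A)**2)*(A + 1) = (A + (1 + A)**2)*(1 + A) = (1 + A)*(A + (1 + A)**2))
(f(-5) - 29)*127 = ((1 + (-5)**3 + 4*(-5) + 4*(-5)**2) - 29)*127 = ((1 - 125 - 20 + 4*25) - 29)*127 = ((1 - 125 - 20 + 100) - 29)*127 = (-44 - 29)*127 = -73*127 = -9271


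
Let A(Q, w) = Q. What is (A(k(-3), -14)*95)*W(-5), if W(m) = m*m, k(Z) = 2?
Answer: 4750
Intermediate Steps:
W(m) = m**2
(A(k(-3), -14)*95)*W(-5) = (2*95)*(-5)**2 = 190*25 = 4750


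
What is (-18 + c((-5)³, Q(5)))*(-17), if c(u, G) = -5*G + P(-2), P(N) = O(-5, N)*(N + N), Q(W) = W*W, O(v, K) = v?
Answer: 2091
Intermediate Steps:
Q(W) = W²
P(N) = -10*N (P(N) = -5*(N + N) = -10*N)
c(u, G) = 20 - 5*G (c(u, G) = -5*G - 10*(-2) = -5*G + 20 = 20 - 5*G)
(-18 + c((-5)³, Q(5)))*(-17) = (-18 + (20 - 5*5²))*(-17) = (-18 + (20 - 5*25))*(-17) = (-18 + (20 - 125))*(-17) = (-18 - 105)*(-17) = -123*(-17) = 2091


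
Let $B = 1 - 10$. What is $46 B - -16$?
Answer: $-398$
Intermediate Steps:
$B = -9$ ($B = 1 - 10 = -9$)
$46 B - -16 = 46 \left(-9\right) - -16 = -414 + 16 = -398$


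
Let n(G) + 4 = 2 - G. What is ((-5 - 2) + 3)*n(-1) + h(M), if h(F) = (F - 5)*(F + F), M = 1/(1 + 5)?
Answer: 43/18 ≈ 2.3889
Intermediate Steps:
n(G) = -2 - G (n(G) = -4 + (2 - G) = -2 - G)
M = 1/6 ≈ 0.16667
h(F) = 2*F*(-5 + F) (h(F) = (-5 + F)*(2*F) = 2*F*(-5 + F))
((-5 - 2) + 3)*n(-1) + h(M) = ((-5 - 2) + 3)*(-2 - 1*(-1)) + 2*(1/6)*(-5 + 1/6) = (-7 + 3)*(-2 + 1) + 2*(1/6)*(-29/6) = -4*(-1) - 29/18 = 4 - 29/18 = 43/18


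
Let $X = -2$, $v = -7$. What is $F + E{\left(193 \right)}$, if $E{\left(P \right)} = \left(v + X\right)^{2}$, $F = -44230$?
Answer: $-44149$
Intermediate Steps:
$E{\left(P \right)} = 81$ ($E{\left(P \right)} = \left(-7 - 2\right)^{2} = \left(-9\right)^{2} = 81$)
$F + E{\left(193 \right)} = -44230 + 81 = -44149$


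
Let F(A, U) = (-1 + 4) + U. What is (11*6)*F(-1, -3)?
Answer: 0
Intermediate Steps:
F(A, U) = 3 + U
(11*6)*F(-1, -3) = (11*6)*(3 - 3) = 66*0 = 0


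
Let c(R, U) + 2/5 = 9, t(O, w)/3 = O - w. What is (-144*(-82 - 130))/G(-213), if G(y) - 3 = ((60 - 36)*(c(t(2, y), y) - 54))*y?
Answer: 50880/386813 ≈ 0.13154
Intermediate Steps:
t(O, w) = -3*w + 3*O (t(O, w) = 3*(O - w) = -3*w + 3*O)
c(R, U) = 43/5 (c(R, U) = -⅖ + 9 = 43/5)
G(y) = 3 - 5448*y/5 (G(y) = 3 + ((60 - 36)*(43/5 - 54))*y = 3 + (24*(-227/5))*y = 3 - 5448*y/5)
(-144*(-82 - 130))/G(-213) = (-144*(-82 - 130))/(3 - 5448/5*(-213)) = (-144*(-212))/(3 + 1160424/5) = 30528/(1160439/5) = 30528*(5/1160439) = 50880/386813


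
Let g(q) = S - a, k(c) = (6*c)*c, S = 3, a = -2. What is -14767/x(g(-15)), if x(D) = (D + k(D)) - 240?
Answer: 14767/85 ≈ 173.73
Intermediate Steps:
k(c) = 6*c**2
g(q) = 5 (g(q) = 3 - 1*(-2) = 3 + 2 = 5)
x(D) = -240 + D + 6*D**2 (x(D) = (D + 6*D**2) - 240 = -240 + D + 6*D**2)
-14767/x(g(-15)) = -14767/(-240 + 5 + 6*5**2) = -14767/(-240 + 5 + 6*25) = -14767/(-240 + 5 + 150) = -14767/(-85) = -14767*(-1/85) = 14767/85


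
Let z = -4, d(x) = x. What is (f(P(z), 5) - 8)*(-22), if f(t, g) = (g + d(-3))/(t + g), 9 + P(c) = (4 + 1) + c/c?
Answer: 154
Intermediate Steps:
P(c) = -3 (P(c) = -9 + ((4 + 1) + c/c) = -9 + (5 + 1) = -9 + 6 = -3)
f(t, g) = (-3 + g)/(g + t) (f(t, g) = (g - 3)/(t + g) = (-3 + g)/(g + t))
(f(P(z), 5) - 8)*(-22) = ((-3 + 5)/(5 - 3) - 8)*(-22) = (2/2 - 8)*(-22) = ((½)*2 - 8)*(-22) = (1 - 8)*(-22) = -7*(-22) = 154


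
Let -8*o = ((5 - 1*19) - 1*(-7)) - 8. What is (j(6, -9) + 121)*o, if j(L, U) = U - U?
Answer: 1815/8 ≈ 226.88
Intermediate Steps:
j(L, U) = 0
o = 15/8 (o = -(((5 - 1*19) - 1*(-7)) - 8)/8 = -(((5 - 19) + 7) - 8)/8 = -((-14 + 7) - 8)/8 = -(-7 - 8)/8 = -1/8*(-15) = 15/8 ≈ 1.8750)
(j(6, -9) + 121)*o = (0 + 121)*(15/8) = 121*(15/8) = 1815/8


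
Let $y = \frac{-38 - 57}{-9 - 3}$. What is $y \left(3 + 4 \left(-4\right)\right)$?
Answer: $- \frac{1235}{12} \approx -102.92$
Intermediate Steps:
$y = \frac{95}{12}$ ($y = - \frac{95}{-12} = \left(-95\right) \left(- \frac{1}{12}\right) = \frac{95}{12} \approx 7.9167$)
$y \left(3 + 4 \left(-4\right)\right) = \frac{95 \left(3 + 4 \left(-4\right)\right)}{12} = \frac{95 \left(3 - 16\right)}{12} = \frac{95}{12} \left(-13\right) = - \frac{1235}{12}$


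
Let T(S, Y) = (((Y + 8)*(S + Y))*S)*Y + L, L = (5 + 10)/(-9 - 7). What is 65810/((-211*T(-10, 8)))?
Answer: -210592/1727879 ≈ -0.12188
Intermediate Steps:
L = -15/16 (L = 15/(-16) = 15*(-1/16) = -15/16 ≈ -0.93750)
T(S, Y) = -15/16 + S*Y*(8 + Y)*(S + Y) (T(S, Y) = (((Y + 8)*(S + Y))*S)*Y - 15/16 = (((8 + Y)*(S + Y))*S)*Y - 15/16 = (S*(8 + Y)*(S + Y))*Y - 15/16 = S*Y*(8 + Y)*(S + Y) - 15/16 = -15/16 + S*Y*(8 + Y)*(S + Y))
65810/((-211*T(-10, 8))) = 65810/((-211*(-15/16 - 10*8³ + (-10)²*8² + 8*(-10)*8² + 8*8*(-10)²))) = 65810/((-211*(-15/16 - 10*512 + 100*64 + 8*(-10)*64 + 8*8*100))) = 65810/((-211*(-15/16 - 5120 + 6400 - 5120 + 6400))) = 65810/((-211*40945/16)) = 65810/(-8639395/16) = 65810*(-16/8639395) = -210592/1727879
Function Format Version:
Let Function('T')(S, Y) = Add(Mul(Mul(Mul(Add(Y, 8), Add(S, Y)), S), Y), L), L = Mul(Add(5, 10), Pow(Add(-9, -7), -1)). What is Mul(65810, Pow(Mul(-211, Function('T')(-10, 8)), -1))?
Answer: Rational(-210592, 1727879) ≈ -0.12188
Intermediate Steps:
L = Rational(-15, 16) (L = Mul(15, Pow(-16, -1)) = Mul(15, Rational(-1, 16)) = Rational(-15, 16) ≈ -0.93750)
Function('T')(S, Y) = Add(Rational(-15, 16), Mul(S, Y, Add(8, Y), Add(S, Y))) (Function('T')(S, Y) = Add(Mul(Mul(Mul(Add(Y, 8), Add(S, Y)), S), Y), Rational(-15, 16)) = Add(Mul(Mul(Mul(Add(8, Y), Add(S, Y)), S), Y), Rational(-15, 16)) = Add(Mul(Mul(S, Add(8, Y), Add(S, Y)), Y), Rational(-15, 16)) = Add(Mul(S, Y, Add(8, Y), Add(S, Y)), Rational(-15, 16)) = Add(Rational(-15, 16), Mul(S, Y, Add(8, Y), Add(S, Y))))
Mul(65810, Pow(Mul(-211, Function('T')(-10, 8)), -1)) = Mul(65810, Pow(Mul(-211, Add(Rational(-15, 16), Mul(-10, Pow(8, 3)), Mul(Pow(-10, 2), Pow(8, 2)), Mul(8, -10, Pow(8, 2)), Mul(8, 8, Pow(-10, 2)))), -1)) = Mul(65810, Pow(Mul(-211, Add(Rational(-15, 16), Mul(-10, 512), Mul(100, 64), Mul(8, -10, 64), Mul(8, 8, 100))), -1)) = Mul(65810, Pow(Mul(-211, Add(Rational(-15, 16), -5120, 6400, -5120, 6400)), -1)) = Mul(65810, Pow(Mul(-211, Rational(40945, 16)), -1)) = Mul(65810, Pow(Rational(-8639395, 16), -1)) = Mul(65810, Rational(-16, 8639395)) = Rational(-210592, 1727879)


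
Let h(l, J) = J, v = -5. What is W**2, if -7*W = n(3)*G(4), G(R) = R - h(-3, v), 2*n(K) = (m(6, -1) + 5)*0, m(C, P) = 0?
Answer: 0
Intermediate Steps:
n(K) = 0 (n(K) = ((0 + 5)*0)/2 = (5*0)/2 = (1/2)*0 = 0)
G(R) = 5 + R (G(R) = R - 1*(-5) = R + 5 = 5 + R)
W = 0 (W = -0*(5 + 4) = -0*9 = -1/7*0 = 0)
W**2 = 0**2 = 0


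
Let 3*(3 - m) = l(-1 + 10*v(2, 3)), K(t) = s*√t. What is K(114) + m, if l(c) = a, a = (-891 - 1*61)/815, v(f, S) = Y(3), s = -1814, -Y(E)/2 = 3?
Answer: 8287/2445 - 1814*√114 ≈ -19365.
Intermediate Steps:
Y(E) = -6 (Y(E) = -2*3 = -6)
v(f, S) = -6
K(t) = -1814*√t
a = -952/815 (a = (-891 - 61)*(1/815) = -952*1/815 = -952/815 ≈ -1.1681)
l(c) = -952/815
m = 8287/2445 (m = 3 - ⅓*(-952/815) = 3 + 952/2445 = 8287/2445 ≈ 3.3894)
K(114) + m = -1814*√114 + 8287/2445 = 8287/2445 - 1814*√114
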